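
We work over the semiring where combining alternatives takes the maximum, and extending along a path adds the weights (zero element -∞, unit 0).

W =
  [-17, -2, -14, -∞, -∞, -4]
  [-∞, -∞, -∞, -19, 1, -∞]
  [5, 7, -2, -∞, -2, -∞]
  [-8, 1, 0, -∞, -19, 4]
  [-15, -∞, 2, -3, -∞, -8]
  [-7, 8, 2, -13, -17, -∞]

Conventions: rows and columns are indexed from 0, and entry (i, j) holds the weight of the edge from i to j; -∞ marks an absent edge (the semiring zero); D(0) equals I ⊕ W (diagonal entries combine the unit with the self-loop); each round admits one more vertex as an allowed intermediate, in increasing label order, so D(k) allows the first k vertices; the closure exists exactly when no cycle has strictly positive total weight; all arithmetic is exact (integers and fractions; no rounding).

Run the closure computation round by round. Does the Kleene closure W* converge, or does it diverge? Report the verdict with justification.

D(0):
  [0, -2, -14, -∞, -∞, -4]
  [-∞, 0, -∞, -19, 1, -∞]
  [5, 7, 0, -∞, -2, -∞]
  [-8, 1, 0, 0, -19, 4]
  [-15, -∞, 2, -3, 0, -8]
  [-7, 8, 2, -13, -17, 0]
D(1):
  [0, -2, -14, -∞, -∞, -4]
  [-∞, 0, -∞, -19, 1, -∞]
  [5, 7, 0, -∞, -2, 1]
  [-8, 1, 0, 0, -19, 4]
  [-15, -17, 2, -3, 0, -8]
  [-7, 8, 2, -13, -17, 0]
D(2):
  [0, -2, -14, -21, -1, -4]
  [-∞, 0, -∞, -19, 1, -∞]
  [5, 7, 0, -12, 8, 1]
  [-8, 1, 0, 0, 2, 4]
  [-15, -17, 2, -3, 0, -8]
  [-7, 8, 2, -11, 9, 0]
Detection: at round 3, diagonal entry (4, 4) turns strictly positive.
Key observation: the cycle 4->2->0->1->4 has total weight 2 + 5 + (-2) + 1, which is strictly positive.
Answer: DIVERGES — positive cycle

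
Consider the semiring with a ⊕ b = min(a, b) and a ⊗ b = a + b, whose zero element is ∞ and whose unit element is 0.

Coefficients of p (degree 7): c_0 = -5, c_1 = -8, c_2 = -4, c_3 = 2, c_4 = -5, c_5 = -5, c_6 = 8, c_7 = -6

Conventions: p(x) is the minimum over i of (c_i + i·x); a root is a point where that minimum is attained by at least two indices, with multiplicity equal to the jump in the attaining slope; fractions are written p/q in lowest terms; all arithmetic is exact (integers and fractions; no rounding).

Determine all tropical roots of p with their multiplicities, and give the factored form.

hull edge (i=0, c=-5) to (i=1, c=-8): slope -3, span 1
hull edge (i=1, c=-8) to (i=7, c=-6): slope 1/3, span 6
Factored form: p(x) = -6 ⊗ (x ⊕ (-1/3)) ⊗ (x ⊕ (-1/3)) ⊗ (x ⊕ (-1/3)) ⊗ (x ⊕ (-1/3)) ⊗ (x ⊕ (-1/3)) ⊗ (x ⊕ (-1/3)) ⊗ (x ⊕ 3)
Answer: roots = -1/3 (mult 6), 3 (mult 1)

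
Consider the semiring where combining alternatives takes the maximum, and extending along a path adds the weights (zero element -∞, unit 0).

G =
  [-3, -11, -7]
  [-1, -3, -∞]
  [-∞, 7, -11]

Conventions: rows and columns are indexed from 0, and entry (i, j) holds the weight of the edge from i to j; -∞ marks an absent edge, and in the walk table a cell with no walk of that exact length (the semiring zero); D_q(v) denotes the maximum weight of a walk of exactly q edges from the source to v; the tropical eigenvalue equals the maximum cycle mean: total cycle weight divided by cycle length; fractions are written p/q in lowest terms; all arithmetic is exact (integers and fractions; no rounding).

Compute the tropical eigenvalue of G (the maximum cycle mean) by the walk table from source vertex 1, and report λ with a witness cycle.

q=0: [-∞, 0, -∞]
q=1: [-1, -3, -∞]
q=2: [-4, -6, -8]
q=3: [-7, -1, -11]
Optimal cycle mean attained by: cycle 0->2->1->0, total (-7) + 7 + (-1), length 3.
Answer: λ = -1/3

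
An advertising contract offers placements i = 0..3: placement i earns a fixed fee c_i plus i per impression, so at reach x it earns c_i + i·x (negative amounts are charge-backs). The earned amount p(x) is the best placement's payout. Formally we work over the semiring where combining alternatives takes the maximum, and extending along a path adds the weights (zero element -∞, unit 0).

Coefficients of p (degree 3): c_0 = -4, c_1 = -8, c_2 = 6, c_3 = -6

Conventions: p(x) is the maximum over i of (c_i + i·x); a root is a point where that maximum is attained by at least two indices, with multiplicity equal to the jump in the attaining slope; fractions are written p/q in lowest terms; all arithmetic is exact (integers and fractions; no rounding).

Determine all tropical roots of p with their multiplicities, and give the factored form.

hull edge (i=0, c=-4) to (i=2, c=6): slope 5, span 2
hull edge (i=2, c=6) to (i=3, c=-6): slope -12, span 1
Factored form: p(x) = -6 ⊗ (x ⊕ (-5)) ⊗ (x ⊕ (-5)) ⊗ (x ⊕ 12)
Answer: roots = -5 (mult 2), 12 (mult 1)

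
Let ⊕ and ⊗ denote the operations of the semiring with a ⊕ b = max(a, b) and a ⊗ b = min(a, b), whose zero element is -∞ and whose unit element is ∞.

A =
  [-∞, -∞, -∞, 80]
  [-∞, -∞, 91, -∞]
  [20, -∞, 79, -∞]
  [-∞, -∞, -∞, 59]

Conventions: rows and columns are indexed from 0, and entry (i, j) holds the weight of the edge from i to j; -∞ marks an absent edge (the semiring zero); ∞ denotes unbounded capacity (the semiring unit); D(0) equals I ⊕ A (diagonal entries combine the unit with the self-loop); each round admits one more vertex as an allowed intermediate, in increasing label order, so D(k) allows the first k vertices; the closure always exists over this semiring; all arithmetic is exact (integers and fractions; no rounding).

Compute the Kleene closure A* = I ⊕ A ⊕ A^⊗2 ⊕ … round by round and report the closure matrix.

D(0):
  [∞, -∞, -∞, 80]
  [-∞, ∞, 91, -∞]
  [20, -∞, ∞, -∞]
  [-∞, -∞, -∞, ∞]
D(1):
  [∞, -∞, -∞, 80]
  [-∞, ∞, 91, -∞]
  [20, -∞, ∞, 20]
  [-∞, -∞, -∞, ∞]
D(2):
  [∞, -∞, -∞, 80]
  [-∞, ∞, 91, -∞]
  [20, -∞, ∞, 20]
  [-∞, -∞, -∞, ∞]
D(3):
  [∞, -∞, -∞, 80]
  [20, ∞, 91, 20]
  [20, -∞, ∞, 20]
  [-∞, -∞, -∞, ∞]
D(4):
  [∞, -∞, -∞, 80]
  [20, ∞, 91, 20]
  [20, -∞, ∞, 20]
  [-∞, -∞, -∞, ∞]
Answer: A* = [[∞, -∞, -∞, 80], [20, ∞, 91, 20], [20, -∞, ∞, 20], [-∞, -∞, -∞, ∞]]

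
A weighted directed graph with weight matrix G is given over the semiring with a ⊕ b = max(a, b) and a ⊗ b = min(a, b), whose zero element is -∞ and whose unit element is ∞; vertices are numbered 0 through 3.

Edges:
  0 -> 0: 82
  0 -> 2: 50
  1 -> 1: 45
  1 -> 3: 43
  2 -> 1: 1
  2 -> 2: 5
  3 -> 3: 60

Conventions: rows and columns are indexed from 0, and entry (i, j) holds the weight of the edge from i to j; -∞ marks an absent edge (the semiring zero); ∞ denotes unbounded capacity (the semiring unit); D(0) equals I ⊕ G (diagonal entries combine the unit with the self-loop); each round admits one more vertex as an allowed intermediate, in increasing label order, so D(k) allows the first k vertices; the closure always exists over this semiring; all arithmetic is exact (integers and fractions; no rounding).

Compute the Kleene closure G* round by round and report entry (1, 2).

D(0):
  [∞, -∞, 50, -∞]
  [-∞, ∞, -∞, 43]
  [-∞, 1, ∞, -∞]
  [-∞, -∞, -∞, ∞]
D(1):
  [∞, -∞, 50, -∞]
  [-∞, ∞, -∞, 43]
  [-∞, 1, ∞, -∞]
  [-∞, -∞, -∞, ∞]
D(2):
  [∞, -∞, 50, -∞]
  [-∞, ∞, -∞, 43]
  [-∞, 1, ∞, 1]
  [-∞, -∞, -∞, ∞]
D(3):
  [∞, 1, 50, 1]
  [-∞, ∞, -∞, 43]
  [-∞, 1, ∞, 1]
  [-∞, -∞, -∞, ∞]
D(4):
  [∞, 1, 50, 1]
  [-∞, ∞, -∞, 43]
  [-∞, 1, ∞, 1]
  [-∞, -∞, -∞, ∞]
Answer: G*[1][2] = -∞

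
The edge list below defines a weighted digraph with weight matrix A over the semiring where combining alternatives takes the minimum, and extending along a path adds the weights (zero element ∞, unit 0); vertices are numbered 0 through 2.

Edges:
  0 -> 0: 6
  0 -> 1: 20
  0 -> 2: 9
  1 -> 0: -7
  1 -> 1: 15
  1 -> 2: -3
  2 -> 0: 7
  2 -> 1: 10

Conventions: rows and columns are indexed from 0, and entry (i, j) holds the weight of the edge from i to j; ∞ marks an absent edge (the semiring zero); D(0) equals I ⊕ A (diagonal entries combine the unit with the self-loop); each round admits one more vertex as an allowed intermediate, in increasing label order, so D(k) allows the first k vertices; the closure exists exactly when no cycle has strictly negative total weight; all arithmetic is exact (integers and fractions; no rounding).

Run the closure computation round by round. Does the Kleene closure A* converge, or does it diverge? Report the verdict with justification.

D(0):
  [0, 20, 9]
  [-7, 0, -3]
  [7, 10, 0]
D(1):
  [0, 20, 9]
  [-7, 0, -3]
  [7, 10, 0]
D(2):
  [0, 20, 9]
  [-7, 0, -3]
  [3, 10, 0]
D(3):
  [0, 19, 9]
  [-7, 0, -3]
  [3, 10, 0]
Key observation: every diagonal entry stays at the unit through all rounds, so no improving cycle exists.
Answer: CONVERGES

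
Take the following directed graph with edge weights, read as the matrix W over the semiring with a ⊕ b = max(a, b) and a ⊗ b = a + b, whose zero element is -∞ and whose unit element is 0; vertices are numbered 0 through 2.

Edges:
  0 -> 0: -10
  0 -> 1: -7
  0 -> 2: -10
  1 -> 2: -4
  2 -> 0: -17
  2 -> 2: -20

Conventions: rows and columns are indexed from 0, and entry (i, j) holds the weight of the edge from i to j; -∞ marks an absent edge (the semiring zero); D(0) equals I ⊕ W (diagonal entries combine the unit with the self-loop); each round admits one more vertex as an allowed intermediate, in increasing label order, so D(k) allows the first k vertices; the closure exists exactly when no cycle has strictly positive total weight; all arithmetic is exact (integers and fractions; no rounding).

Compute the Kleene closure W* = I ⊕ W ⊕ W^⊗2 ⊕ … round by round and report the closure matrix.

D(0):
  [0, -7, -10]
  [-∞, 0, -4]
  [-17, -∞, 0]
D(1):
  [0, -7, -10]
  [-∞, 0, -4]
  [-17, -24, 0]
D(2):
  [0, -7, -10]
  [-∞, 0, -4]
  [-17, -24, 0]
D(3):
  [0, -7, -10]
  [-21, 0, -4]
  [-17, -24, 0]
Answer: W* = [[0, -7, -10], [-21, 0, -4], [-17, -24, 0]]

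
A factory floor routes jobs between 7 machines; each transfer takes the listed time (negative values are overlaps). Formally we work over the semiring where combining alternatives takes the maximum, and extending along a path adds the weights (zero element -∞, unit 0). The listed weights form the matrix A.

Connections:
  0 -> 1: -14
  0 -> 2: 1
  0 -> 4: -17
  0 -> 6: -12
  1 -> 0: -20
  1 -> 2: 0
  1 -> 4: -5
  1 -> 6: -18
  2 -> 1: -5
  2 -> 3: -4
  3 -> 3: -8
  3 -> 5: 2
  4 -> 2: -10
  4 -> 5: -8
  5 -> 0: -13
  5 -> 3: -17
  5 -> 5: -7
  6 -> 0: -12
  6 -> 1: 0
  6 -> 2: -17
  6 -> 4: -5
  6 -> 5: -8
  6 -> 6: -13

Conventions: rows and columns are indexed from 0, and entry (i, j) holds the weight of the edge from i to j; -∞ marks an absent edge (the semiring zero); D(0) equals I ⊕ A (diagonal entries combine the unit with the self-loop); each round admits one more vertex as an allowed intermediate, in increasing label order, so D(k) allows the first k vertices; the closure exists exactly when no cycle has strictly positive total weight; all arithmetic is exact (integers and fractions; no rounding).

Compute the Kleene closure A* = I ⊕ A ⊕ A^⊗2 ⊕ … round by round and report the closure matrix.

D(0):
  [0, -14, 1, -∞, -17, -∞, -12]
  [-20, 0, 0, -∞, -5, -∞, -18]
  [-∞, -5, 0, -4, -∞, -∞, -∞]
  [-∞, -∞, -∞, 0, -∞, 2, -∞]
  [-∞, -∞, -10, -∞, 0, -8, -∞]
  [-13, -∞, -∞, -17, -∞, 0, -∞]
  [-12, 0, -17, -∞, -5, -8, 0]
D(1):
  [0, -14, 1, -∞, -17, -∞, -12]
  [-20, 0, 0, -∞, -5, -∞, -18]
  [-∞, -5, 0, -4, -∞, -∞, -∞]
  [-∞, -∞, -∞, 0, -∞, 2, -∞]
  [-∞, -∞, -10, -∞, 0, -8, -∞]
  [-13, -27, -12, -17, -30, 0, -25]
  [-12, 0, -11, -∞, -5, -8, 0]
D(2):
  [0, -14, 1, -∞, -17, -∞, -12]
  [-20, 0, 0, -∞, -5, -∞, -18]
  [-25, -5, 0, -4, -10, -∞, -23]
  [-∞, -∞, -∞, 0, -∞, 2, -∞]
  [-∞, -∞, -10, -∞, 0, -8, -∞]
  [-13, -27, -12, -17, -30, 0, -25]
  [-12, 0, 0, -∞, -5, -8, 0]
D(3):
  [0, -4, 1, -3, -9, -∞, -12]
  [-20, 0, 0, -4, -5, -∞, -18]
  [-25, -5, 0, -4, -10, -∞, -23]
  [-∞, -∞, -∞, 0, -∞, 2, -∞]
  [-35, -15, -10, -14, 0, -8, -33]
  [-13, -17, -12, -16, -22, 0, -25]
  [-12, 0, 0, -4, -5, -8, 0]
D(4):
  [0, -4, 1, -3, -9, -1, -12]
  [-20, 0, 0, -4, -5, -2, -18]
  [-25, -5, 0, -4, -10, -2, -23]
  [-∞, -∞, -∞, 0, -∞, 2, -∞]
  [-35, -15, -10, -14, 0, -8, -33]
  [-13, -17, -12, -16, -22, 0, -25]
  [-12, 0, 0, -4, -5, -2, 0]
D(5):
  [0, -4, 1, -3, -9, -1, -12]
  [-20, 0, 0, -4, -5, -2, -18]
  [-25, -5, 0, -4, -10, -2, -23]
  [-∞, -∞, -∞, 0, -∞, 2, -∞]
  [-35, -15, -10, -14, 0, -8, -33]
  [-13, -17, -12, -16, -22, 0, -25]
  [-12, 0, 0, -4, -5, -2, 0]
D(6):
  [0, -4, 1, -3, -9, -1, -12]
  [-15, 0, 0, -4, -5, -2, -18]
  [-15, -5, 0, -4, -10, -2, -23]
  [-11, -15, -10, 0, -20, 2, -23]
  [-21, -15, -10, -14, 0, -8, -33]
  [-13, -17, -12, -16, -22, 0, -25]
  [-12, 0, 0, -4, -5, -2, 0]
D(7):
  [0, -4, 1, -3, -9, -1, -12]
  [-15, 0, 0, -4, -5, -2, -18]
  [-15, -5, 0, -4, -10, -2, -23]
  [-11, -15, -10, 0, -20, 2, -23]
  [-21, -15, -10, -14, 0, -8, -33]
  [-13, -17, -12, -16, -22, 0, -25]
  [-12, 0, 0, -4, -5, -2, 0]
Answer: A* = [[0, -4, 1, -3, -9, -1, -12], [-15, 0, 0, -4, -5, -2, -18], [-15, -5, 0, -4, -10, -2, -23], [-11, -15, -10, 0, -20, 2, -23], [-21, -15, -10, -14, 0, -8, -33], [-13, -17, -12, -16, -22, 0, -25], [-12, 0, 0, -4, -5, -2, 0]]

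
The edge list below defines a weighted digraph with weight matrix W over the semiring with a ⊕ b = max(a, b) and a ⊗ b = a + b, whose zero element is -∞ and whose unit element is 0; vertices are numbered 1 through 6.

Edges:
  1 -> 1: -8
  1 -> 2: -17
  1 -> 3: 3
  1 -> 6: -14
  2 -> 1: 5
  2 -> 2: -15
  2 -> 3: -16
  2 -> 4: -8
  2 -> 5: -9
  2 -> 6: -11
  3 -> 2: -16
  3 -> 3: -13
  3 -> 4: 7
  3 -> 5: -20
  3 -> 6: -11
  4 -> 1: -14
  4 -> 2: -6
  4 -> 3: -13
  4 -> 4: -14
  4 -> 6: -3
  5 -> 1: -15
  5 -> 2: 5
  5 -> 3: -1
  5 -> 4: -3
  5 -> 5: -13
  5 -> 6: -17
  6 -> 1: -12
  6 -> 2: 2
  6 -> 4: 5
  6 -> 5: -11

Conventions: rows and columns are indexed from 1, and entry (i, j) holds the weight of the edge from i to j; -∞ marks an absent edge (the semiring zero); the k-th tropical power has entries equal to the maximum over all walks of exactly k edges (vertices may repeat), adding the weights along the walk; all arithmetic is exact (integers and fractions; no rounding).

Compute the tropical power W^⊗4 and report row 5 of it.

W^⊗2:
  [-12, -12, -5, 10, -17, -8]
  [-3, -4, 8, -6, -22, -9]
  [-7, 1, -6, -6, -22, 4]
  [-1, -1, -11, 2, -14, -17]
  [10, -8, -11, 6, -4, -6]
  [7, -1, -8, -6, -7, 2]
W^⊗3:
  [-4, 4, -3, 2, -19, 7]
  [1, -7, 0, 15, -12, -3]
  [6, 6, -4, 9, -7, -9]
  [4, -4, 2, -4, -10, -1]
  [2, 1, 13, -1, -17, 3]
  [4, 4, 10, 7, -9, -7]
W^⊗4:
  [9, 9, -1, 12, -4, -1]
  [1, 9, 4, 7, -14, 12]
  [11, 3, 9, 3, -3, 6]
  [1, 1, 7, 9, -12, -7]
  [6, 5, 5, 20, -7, 2]
  [9, 1, 7, 17, -5, 4]
Answer: row 5 of W^⊗4 = [6, 5, 5, 20, -7, 2]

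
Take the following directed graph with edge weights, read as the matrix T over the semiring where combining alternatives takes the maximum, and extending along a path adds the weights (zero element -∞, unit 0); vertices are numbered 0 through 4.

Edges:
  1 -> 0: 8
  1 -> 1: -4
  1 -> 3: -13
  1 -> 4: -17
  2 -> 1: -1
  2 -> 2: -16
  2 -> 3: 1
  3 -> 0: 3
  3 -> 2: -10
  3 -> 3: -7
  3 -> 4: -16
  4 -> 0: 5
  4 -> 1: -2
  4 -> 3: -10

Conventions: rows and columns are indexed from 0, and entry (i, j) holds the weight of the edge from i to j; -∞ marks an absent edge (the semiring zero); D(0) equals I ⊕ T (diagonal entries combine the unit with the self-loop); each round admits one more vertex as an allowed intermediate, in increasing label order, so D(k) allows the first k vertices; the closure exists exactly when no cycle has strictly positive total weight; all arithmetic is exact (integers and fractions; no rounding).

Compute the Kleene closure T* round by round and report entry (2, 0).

D(0):
  [0, -∞, -∞, -∞, -∞]
  [8, 0, -∞, -13, -17]
  [-∞, -1, 0, 1, -∞]
  [3, -∞, -10, 0, -16]
  [5, -2, -∞, -10, 0]
D(1):
  [0, -∞, -∞, -∞, -∞]
  [8, 0, -∞, -13, -17]
  [-∞, -1, 0, 1, -∞]
  [3, -∞, -10, 0, -16]
  [5, -2, -∞, -10, 0]
D(2):
  [0, -∞, -∞, -∞, -∞]
  [8, 0, -∞, -13, -17]
  [7, -1, 0, 1, -18]
  [3, -∞, -10, 0, -16]
  [6, -2, -∞, -10, 0]
D(3):
  [0, -∞, -∞, -∞, -∞]
  [8, 0, -∞, -13, -17]
  [7, -1, 0, 1, -18]
  [3, -11, -10, 0, -16]
  [6, -2, -∞, -10, 0]
D(4):
  [0, -∞, -∞, -∞, -∞]
  [8, 0, -23, -13, -17]
  [7, -1, 0, 1, -15]
  [3, -11, -10, 0, -16]
  [6, -2, -20, -10, 0]
D(5):
  [0, -∞, -∞, -∞, -∞]
  [8, 0, -23, -13, -17]
  [7, -1, 0, 1, -15]
  [3, -11, -10, 0, -16]
  [6, -2, -20, -10, 0]
Answer: T*[2][0] = 7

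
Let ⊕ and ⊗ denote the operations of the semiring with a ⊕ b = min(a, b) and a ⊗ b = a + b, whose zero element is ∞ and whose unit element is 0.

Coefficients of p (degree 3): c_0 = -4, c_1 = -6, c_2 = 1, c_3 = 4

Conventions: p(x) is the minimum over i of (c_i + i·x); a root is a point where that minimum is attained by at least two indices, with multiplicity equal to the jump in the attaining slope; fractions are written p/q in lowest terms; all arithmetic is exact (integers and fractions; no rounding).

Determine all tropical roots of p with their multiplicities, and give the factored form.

hull edge (i=0, c=-4) to (i=1, c=-6): slope -2, span 1
hull edge (i=1, c=-6) to (i=3, c=4): slope 5, span 2
Factored form: p(x) = 4 ⊗ (x ⊕ (-5)) ⊗ (x ⊕ (-5)) ⊗ (x ⊕ 2)
Answer: roots = -5 (mult 2), 2 (mult 1)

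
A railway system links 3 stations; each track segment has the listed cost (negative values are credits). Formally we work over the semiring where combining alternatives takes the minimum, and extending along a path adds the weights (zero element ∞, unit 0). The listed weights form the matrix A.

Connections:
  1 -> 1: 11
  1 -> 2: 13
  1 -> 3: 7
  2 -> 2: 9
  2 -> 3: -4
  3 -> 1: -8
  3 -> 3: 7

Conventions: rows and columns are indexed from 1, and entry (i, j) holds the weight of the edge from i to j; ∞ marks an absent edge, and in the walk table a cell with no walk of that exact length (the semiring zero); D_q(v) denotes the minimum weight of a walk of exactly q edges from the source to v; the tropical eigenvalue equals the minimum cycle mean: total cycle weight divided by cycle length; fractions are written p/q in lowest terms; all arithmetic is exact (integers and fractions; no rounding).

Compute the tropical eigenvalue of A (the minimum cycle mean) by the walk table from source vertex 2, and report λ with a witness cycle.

q=0: [∞, 0, ∞]
q=1: [∞, 9, -4]
q=2: [-12, 18, 3]
q=3: [-5, 1, -5]
Optimal cycle mean attained by: cycle 1->3->1, total 7 + (-8), length 2.
Answer: λ = -1/2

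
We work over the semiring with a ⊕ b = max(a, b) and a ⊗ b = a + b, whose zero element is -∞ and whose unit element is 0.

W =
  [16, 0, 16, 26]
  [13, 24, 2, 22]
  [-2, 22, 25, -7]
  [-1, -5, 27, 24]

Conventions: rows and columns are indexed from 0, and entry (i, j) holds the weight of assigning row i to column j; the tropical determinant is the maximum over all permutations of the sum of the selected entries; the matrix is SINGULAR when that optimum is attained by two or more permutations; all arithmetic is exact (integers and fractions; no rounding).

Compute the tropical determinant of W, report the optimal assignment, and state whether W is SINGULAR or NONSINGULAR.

σ = (0, 1, 2, 3): 16 + 24 + 25 + 24 = 89
σ = (0, 1, 3, 2): 16 + 24 + (-7) + 27 = 60
σ = (0, 2, 1, 3): 16 + 2 + 22 + 24 = 64
σ = (0, 2, 3, 1): 16 + 2 + (-7) + (-5) = 6
σ = (0, 3, 1, 2): 16 + 22 + 22 + 27 = 87
σ = (0, 3, 2, 1): 16 + 22 + 25 + (-5) = 58
σ = (1, 0, 2, 3): 0 + 13 + 25 + 24 = 62
σ = (1, 0, 3, 2): 0 + 13 + (-7) + 27 = 33
σ = (1, 2, 0, 3): 0 + 2 + (-2) + 24 = 24
σ = (1, 2, 3, 0): 0 + 2 + (-7) + (-1) = -6
σ = (1, 3, 0, 2): 0 + 22 + (-2) + 27 = 47
σ = (1, 3, 2, 0): 0 + 22 + 25 + (-1) = 46
σ = (2, 0, 1, 3): 16 + 13 + 22 + 24 = 75
σ = (2, 0, 3, 1): 16 + 13 + (-7) + (-5) = 17
σ = (2, 1, 0, 3): 16 + 24 + (-2) + 24 = 62
σ = (2, 1, 3, 0): 16 + 24 + (-7) + (-1) = 32
σ = (2, 3, 0, 1): 16 + 22 + (-2) + (-5) = 31
σ = (2, 3, 1, 0): 16 + 22 + 22 + (-1) = 59
σ = (3, 0, 1, 2): 26 + 13 + 22 + 27 = 88
σ = (3, 0, 2, 1): 26 + 13 + 25 + (-5) = 59
σ = (3, 1, 0, 2): 26 + 24 + (-2) + 27 = 75
σ = (3, 1, 2, 0): 26 + 24 + 25 + (-1) = 74
σ = (3, 2, 0, 1): 26 + 2 + (-2) + (-5) = 21
σ = (3, 2, 1, 0): 26 + 2 + 22 + (-1) = 49
Optimal value attained by: σ = (0, 1, 2, 3).
Answer: det⊕(W) = 89; verdict: NONSINGULAR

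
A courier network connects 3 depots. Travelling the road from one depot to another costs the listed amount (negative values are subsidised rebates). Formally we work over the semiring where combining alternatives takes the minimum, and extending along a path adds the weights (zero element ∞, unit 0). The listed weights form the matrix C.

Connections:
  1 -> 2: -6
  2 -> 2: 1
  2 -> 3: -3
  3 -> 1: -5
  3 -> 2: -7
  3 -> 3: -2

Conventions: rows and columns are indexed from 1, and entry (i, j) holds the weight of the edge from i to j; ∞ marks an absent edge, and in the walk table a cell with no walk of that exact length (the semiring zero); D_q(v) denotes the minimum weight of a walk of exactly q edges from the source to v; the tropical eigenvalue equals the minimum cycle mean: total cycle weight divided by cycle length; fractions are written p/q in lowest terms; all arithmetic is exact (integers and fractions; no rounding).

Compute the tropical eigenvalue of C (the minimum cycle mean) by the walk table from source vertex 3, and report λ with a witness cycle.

q=0: [∞, ∞, 0]
q=1: [-5, -7, -2]
q=2: [-7, -11, -10]
q=3: [-15, -17, -14]
Optimal cycle mean attained by: cycle 2->3->2, total (-3) + (-7), length 2.
Answer: λ = -5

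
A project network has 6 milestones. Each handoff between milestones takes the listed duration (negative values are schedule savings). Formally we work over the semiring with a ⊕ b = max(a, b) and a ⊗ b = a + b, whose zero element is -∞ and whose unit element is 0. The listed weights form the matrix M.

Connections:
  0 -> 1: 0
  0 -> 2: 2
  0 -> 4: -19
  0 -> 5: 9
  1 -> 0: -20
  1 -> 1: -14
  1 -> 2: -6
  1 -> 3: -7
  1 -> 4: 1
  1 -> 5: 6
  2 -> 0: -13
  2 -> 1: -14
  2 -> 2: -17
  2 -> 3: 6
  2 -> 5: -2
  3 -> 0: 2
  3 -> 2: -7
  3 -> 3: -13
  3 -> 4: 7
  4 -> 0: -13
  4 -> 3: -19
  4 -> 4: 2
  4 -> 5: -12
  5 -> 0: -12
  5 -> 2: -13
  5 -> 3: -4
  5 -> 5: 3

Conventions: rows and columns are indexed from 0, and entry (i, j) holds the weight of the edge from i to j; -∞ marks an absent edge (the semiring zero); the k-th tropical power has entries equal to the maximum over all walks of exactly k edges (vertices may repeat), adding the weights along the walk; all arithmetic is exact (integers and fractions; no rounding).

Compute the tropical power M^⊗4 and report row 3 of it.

M^⊗2:
  [-3, -12, -4, 8, 1, 12]
  [-5, -20, -7, 2, 3, 9]
  [8, -13, -1, -6, 13, 1]
  [-6, 2, 4, -1, 9, 11]
  [-11, -13, -11, -16, 4, -4]
  [-2, -12, -10, -1, 3, 6]
M^⊗3:
  [10, -3, 1, 8, 15, 15]
  [4, -5, -3, 5, 9, 12]
  [0, 8, 10, 5, 15, 17]
  [1, -6, -2, 10, 11, 14]
  [-9, -11, -9, -5, 6, -1]
  [1, -2, 0, 2, 6, 9]
M^⊗4:
  [10, 10, 12, 11, 17, 19]
  [7, 4, 6, 8, 12, 15]
  [7, 0, 4, 16, 17, 20]
  [12, 1, 3, 10, 17, 17]
  [-3, -9, -7, -3, 8, 2]
  [4, 1, 3, 6, 9, 12]
Answer: row 3 of M^⊗4 = [12, 1, 3, 10, 17, 17]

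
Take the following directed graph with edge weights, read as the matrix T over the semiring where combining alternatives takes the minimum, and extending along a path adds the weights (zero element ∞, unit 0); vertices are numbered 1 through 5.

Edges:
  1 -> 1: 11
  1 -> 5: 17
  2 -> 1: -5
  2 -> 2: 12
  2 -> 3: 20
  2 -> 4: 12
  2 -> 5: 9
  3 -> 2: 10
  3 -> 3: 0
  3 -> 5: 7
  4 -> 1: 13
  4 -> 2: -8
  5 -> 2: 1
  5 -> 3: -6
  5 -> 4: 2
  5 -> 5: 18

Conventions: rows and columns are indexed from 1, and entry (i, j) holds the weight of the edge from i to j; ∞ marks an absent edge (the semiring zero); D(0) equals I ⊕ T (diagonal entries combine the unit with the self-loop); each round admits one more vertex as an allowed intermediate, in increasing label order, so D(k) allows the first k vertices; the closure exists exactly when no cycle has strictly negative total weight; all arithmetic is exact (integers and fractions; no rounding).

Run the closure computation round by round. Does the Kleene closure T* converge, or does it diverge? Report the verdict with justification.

D(0):
  [0, ∞, ∞, ∞, 17]
  [-5, 0, 20, 12, 9]
  [∞, 10, 0, ∞, 7]
  [13, -8, ∞, 0, ∞]
  [∞, 1, -6, 2, 0]
D(1):
  [0, ∞, ∞, ∞, 17]
  [-5, 0, 20, 12, 9]
  [∞, 10, 0, ∞, 7]
  [13, -8, ∞, 0, 30]
  [∞, 1, -6, 2, 0]
D(2):
  [0, ∞, ∞, ∞, 17]
  [-5, 0, 20, 12, 9]
  [5, 10, 0, 22, 7]
  [-13, -8, 12, 0, 1]
  [-4, 1, -6, 2, 0]
D(3):
  [0, ∞, ∞, ∞, 17]
  [-5, 0, 20, 12, 9]
  [5, 10, 0, 22, 7]
  [-13, -8, 12, 0, 1]
  [-4, 1, -6, 2, 0]
D(4):
  [0, ∞, ∞, ∞, 17]
  [-5, 0, 20, 12, 9]
  [5, 10, 0, 22, 7]
  [-13, -8, 12, 0, 1]
  [-11, -6, -6, 2, 0]
D(5):
  [0, 11, 11, 19, 17]
  [-5, 0, 3, 11, 9]
  [-4, 1, 0, 9, 7]
  [-13, -8, -5, 0, 1]
  [-11, -6, -6, 2, 0]
Key observation: every diagonal entry stays at the unit through all rounds, so no improving cycle exists.
Answer: CONVERGES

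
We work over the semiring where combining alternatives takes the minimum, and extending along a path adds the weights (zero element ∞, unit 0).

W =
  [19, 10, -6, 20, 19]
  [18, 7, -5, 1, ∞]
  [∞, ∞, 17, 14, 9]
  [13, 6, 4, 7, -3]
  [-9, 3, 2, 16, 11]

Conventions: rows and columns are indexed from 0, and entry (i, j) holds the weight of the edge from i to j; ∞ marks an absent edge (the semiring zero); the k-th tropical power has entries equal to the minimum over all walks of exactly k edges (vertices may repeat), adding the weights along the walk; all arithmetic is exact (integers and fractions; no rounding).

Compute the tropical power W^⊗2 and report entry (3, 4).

W^⊗2:
  [10, 17, 5, 8, 3]
  [14, 7, 2, 8, -2]
  [0, 12, 11, 21, 11]
  [-12, 0, -1, 7, 4]
  [2, 1, -15, 4, 10]
Key observation: the optimum is the walk 3->3->4, with weight 7 + (-3) = 4.
Optimal value attained by: walk 3->3->4.
Answer: (W^⊗2)[3][4] = 4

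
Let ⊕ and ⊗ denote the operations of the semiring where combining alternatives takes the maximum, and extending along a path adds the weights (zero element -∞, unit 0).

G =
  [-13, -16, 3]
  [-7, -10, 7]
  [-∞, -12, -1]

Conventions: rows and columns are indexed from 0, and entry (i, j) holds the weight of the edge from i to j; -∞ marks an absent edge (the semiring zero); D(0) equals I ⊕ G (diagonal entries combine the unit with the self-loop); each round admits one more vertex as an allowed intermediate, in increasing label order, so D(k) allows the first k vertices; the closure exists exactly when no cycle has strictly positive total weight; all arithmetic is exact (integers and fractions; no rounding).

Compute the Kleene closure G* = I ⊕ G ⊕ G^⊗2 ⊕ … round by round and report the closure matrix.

D(0):
  [0, -16, 3]
  [-7, 0, 7]
  [-∞, -12, 0]
D(1):
  [0, -16, 3]
  [-7, 0, 7]
  [-∞, -12, 0]
D(2):
  [0, -16, 3]
  [-7, 0, 7]
  [-19, -12, 0]
D(3):
  [0, -9, 3]
  [-7, 0, 7]
  [-19, -12, 0]
Answer: G* = [[0, -9, 3], [-7, 0, 7], [-19, -12, 0]]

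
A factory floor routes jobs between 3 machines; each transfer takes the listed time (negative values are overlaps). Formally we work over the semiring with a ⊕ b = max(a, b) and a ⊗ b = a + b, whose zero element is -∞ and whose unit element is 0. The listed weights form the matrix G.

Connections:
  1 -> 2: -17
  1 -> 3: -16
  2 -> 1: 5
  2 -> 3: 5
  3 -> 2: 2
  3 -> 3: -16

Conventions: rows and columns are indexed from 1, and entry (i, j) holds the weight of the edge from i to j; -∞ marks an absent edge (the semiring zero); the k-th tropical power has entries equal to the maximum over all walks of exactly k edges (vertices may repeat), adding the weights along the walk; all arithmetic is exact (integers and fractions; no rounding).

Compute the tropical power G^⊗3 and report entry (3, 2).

G^⊗2:
  [-12, -14, -12]
  [-∞, 7, -11]
  [7, -14, 7]
G^⊗3:
  [-9, -10, -9]
  [12, -9, 12]
  [-9, 9, -9]
Key observation: the optimum is the walk 3->2->3->2, with weight 2 + 5 + 2 = 9.
Optimal value attained by: walk 3->2->3->2.
Answer: (G^⊗3)[3][2] = 9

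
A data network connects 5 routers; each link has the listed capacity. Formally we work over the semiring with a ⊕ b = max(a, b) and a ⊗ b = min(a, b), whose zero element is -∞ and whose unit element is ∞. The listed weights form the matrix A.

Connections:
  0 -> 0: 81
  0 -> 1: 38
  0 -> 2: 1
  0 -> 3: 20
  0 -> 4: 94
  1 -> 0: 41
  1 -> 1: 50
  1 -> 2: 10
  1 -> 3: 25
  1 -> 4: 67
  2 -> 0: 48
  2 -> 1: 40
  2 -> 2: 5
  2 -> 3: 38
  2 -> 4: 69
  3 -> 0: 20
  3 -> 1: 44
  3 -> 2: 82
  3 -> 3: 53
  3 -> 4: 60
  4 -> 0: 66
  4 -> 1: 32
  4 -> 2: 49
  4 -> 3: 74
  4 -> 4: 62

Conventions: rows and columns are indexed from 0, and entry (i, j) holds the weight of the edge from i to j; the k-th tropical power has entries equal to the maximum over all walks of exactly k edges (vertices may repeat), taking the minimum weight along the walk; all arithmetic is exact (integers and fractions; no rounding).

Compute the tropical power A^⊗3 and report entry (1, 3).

A^⊗2:
  [81, 38, 49, 74, 81]
  [66, 50, 49, 67, 62]
  [66, 40, 49, 69, 62]
  [60, 44, 53, 60, 69]
  [66, 44, 74, 62, 66]
A^⊗3:
  [81, 44, 74, 74, 81]
  [66, 50, 67, 62, 66]
  [66, 44, 69, 62, 66]
  [66, 44, 60, 69, 62]
  [66, 44, 62, 66, 69]
Key observation: the optimum is the walk 1->4->4->3, with weight 67 min 62 min 74 = 62.
Optimal value attained by: walk 1->4->4->3.
Answer: (A^⊗3)[1][3] = 62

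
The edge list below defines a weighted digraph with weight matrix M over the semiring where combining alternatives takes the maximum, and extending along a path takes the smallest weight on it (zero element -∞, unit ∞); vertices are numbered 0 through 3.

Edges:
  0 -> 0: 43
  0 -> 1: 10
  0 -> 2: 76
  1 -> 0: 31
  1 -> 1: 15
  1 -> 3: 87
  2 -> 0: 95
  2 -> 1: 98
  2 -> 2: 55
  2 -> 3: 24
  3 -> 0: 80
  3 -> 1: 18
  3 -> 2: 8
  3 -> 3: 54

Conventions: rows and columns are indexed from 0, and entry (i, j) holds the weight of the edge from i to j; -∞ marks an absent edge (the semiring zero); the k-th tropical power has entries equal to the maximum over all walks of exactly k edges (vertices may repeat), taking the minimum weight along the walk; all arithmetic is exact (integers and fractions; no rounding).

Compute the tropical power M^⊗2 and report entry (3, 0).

M^⊗2:
  [76, 76, 55, 24]
  [80, 18, 31, 54]
  [55, 55, 76, 87]
  [54, 18, 76, 54]
Key observation: the optimum is the walk 3->3->0, with weight 54 min 80 = 54.
Optimal value attained by: walk 3->3->0.
Answer: (M^⊗2)[3][0] = 54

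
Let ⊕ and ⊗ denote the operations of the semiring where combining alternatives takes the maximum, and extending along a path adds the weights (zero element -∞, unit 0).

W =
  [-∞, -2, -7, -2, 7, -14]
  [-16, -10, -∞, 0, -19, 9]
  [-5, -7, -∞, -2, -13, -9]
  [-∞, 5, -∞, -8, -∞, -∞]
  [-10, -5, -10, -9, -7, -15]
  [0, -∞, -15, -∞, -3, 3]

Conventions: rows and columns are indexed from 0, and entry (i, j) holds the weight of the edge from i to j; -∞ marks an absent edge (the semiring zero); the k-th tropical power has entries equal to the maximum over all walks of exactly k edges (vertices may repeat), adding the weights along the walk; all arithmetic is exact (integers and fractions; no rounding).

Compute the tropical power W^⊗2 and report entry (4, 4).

W^⊗2:
  [-3, 3, -3, -2, 0, 7]
  [9, 5, -6, -8, 6, 12]
  [-9, 3, -12, -7, 2, 2]
  [-11, -3, -∞, 5, -14, 14]
  [-15, -4, -17, -5, -3, 4]
  [3, -2, -7, -2, 7, 6]
Key observation: the optimum is the walk 4->0->4, with weight (-10) + 7 = -3.
Optimal value attained by: walk 4->0->4.
Answer: (W^⊗2)[4][4] = -3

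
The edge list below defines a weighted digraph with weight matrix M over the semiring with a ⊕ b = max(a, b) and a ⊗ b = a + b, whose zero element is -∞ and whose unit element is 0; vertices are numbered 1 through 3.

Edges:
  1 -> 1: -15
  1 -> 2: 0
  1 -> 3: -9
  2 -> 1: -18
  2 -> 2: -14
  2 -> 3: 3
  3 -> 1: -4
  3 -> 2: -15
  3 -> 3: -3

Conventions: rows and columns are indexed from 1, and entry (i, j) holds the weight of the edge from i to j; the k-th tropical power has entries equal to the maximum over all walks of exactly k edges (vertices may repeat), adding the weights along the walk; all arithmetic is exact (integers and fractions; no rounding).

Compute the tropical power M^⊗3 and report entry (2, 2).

M^⊗2:
  [-13, -14, 3]
  [-1, -12, 0]
  [-7, -4, -6]
M^⊗3:
  [-1, -12, 0]
  [-4, -1, -3]
  [-10, -7, -1]
Key observation: the optimum is the walk 2->3->1->2, with weight 3 + (-4) + 0 = -1.
Optimal value attained by: walk 2->3->1->2.
Answer: (M^⊗3)[2][2] = -1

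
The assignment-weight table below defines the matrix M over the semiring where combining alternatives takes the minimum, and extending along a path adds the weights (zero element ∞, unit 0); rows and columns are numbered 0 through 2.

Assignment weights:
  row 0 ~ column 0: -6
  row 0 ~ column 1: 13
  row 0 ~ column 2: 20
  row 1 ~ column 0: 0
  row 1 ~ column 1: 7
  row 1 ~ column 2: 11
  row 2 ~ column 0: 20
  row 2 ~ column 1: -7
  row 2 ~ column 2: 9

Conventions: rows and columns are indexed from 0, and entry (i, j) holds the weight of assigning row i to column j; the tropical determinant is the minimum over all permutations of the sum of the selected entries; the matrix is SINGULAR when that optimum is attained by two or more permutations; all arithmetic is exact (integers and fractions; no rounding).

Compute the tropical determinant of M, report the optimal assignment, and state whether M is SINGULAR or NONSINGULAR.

σ = (0, 1, 2): (-6) + 7 + 9 = 10
σ = (0, 2, 1): (-6) + 11 + (-7) = -2
σ = (1, 0, 2): 13 + 0 + 9 = 22
σ = (1, 2, 0): 13 + 11 + 20 = 44
σ = (2, 0, 1): 20 + 0 + (-7) = 13
σ = (2, 1, 0): 20 + 7 + 20 = 47
Optimal value attained by: σ = (0, 2, 1).
Answer: det⊕(M) = -2; verdict: NONSINGULAR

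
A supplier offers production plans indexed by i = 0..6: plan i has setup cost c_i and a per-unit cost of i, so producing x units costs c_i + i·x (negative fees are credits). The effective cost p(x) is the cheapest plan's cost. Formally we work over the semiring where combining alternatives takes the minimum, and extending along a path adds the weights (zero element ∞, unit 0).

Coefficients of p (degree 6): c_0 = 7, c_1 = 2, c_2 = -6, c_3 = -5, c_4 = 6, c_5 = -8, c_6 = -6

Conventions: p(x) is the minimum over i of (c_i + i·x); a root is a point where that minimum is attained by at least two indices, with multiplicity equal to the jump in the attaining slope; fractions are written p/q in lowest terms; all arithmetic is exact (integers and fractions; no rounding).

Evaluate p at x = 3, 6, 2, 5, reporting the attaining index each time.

p(3) = min(7+0·3=7, 2+1·3=5, -6+2·3=0, -5+3·3=4, 6+4·3=18, -8+5·3=7, -6+6·3=12) = 0 (attained by i=2)
p(6) = min(7+0·6=7, 2+1·6=8, -6+2·6=6, -5+3·6=13, 6+4·6=30, -8+5·6=22, -6+6·6=30) = 6 (attained by i=2)
p(2) = min(7+0·2=7, 2+1·2=4, -6+2·2=-2, -5+3·2=1, 6+4·2=14, -8+5·2=2, -6+6·2=6) = -2 (attained by i=2)
p(5) = min(7+0·5=7, 2+1·5=7, -6+2·5=4, -5+3·5=10, 6+4·5=26, -8+5·5=17, -6+6·5=24) = 4 (attained by i=2)
Answer: p(3) = 0; p(6) = 6; p(2) = -2; p(5) = 4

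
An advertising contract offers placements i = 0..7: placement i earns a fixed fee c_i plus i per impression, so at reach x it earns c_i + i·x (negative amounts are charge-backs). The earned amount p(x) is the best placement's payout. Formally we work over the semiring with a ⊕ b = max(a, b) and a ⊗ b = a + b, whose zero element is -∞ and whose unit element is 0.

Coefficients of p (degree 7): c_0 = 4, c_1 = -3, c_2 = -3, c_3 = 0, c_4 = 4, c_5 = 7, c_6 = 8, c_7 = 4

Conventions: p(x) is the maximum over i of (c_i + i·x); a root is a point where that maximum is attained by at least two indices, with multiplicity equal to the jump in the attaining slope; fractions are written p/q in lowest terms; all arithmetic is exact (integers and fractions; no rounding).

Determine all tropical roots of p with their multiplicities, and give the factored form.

hull edge (i=0, c=4) to (i=6, c=8): slope 2/3, span 6
hull edge (i=6, c=8) to (i=7, c=4): slope -4, span 1
Factored form: p(x) = 4 ⊗ (x ⊕ (-2/3)) ⊗ (x ⊕ (-2/3)) ⊗ (x ⊕ (-2/3)) ⊗ (x ⊕ (-2/3)) ⊗ (x ⊕ (-2/3)) ⊗ (x ⊕ (-2/3)) ⊗ (x ⊕ 4)
Answer: roots = -2/3 (mult 6), 4 (mult 1)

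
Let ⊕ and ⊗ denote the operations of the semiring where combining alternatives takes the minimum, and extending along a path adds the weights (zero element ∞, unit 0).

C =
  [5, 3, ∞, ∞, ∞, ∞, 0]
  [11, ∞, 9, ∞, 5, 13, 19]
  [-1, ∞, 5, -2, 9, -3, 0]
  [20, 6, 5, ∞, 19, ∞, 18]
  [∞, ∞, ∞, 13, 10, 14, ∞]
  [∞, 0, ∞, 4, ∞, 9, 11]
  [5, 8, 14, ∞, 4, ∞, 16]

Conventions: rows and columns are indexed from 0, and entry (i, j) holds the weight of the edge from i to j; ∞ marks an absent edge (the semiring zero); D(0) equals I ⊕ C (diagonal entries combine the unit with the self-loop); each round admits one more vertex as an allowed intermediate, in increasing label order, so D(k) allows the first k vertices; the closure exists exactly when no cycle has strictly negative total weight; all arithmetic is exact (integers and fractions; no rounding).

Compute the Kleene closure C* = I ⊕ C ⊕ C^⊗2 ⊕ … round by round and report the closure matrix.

D(0):
  [0, 3, ∞, ∞, ∞, ∞, 0]
  [11, 0, 9, ∞, 5, 13, 19]
  [-1, ∞, 0, -2, 9, -3, 0]
  [20, 6, 5, 0, 19, ∞, 18]
  [∞, ∞, ∞, 13, 0, 14, ∞]
  [∞, 0, ∞, 4, ∞, 0, 11]
  [5, 8, 14, ∞, 4, ∞, 0]
D(1):
  [0, 3, ∞, ∞, ∞, ∞, 0]
  [11, 0, 9, ∞, 5, 13, 11]
  [-1, 2, 0, -2, 9, -3, -1]
  [20, 6, 5, 0, 19, ∞, 18]
  [∞, ∞, ∞, 13, 0, 14, ∞]
  [∞, 0, ∞, 4, ∞, 0, 11]
  [5, 8, 14, ∞, 4, ∞, 0]
D(2):
  [0, 3, 12, ∞, 8, 16, 0]
  [11, 0, 9, ∞, 5, 13, 11]
  [-1, 2, 0, -2, 7, -3, -1]
  [17, 6, 5, 0, 11, 19, 17]
  [∞, ∞, ∞, 13, 0, 14, ∞]
  [11, 0, 9, 4, 5, 0, 11]
  [5, 8, 14, ∞, 4, 21, 0]
D(3):
  [0, 3, 12, 10, 8, 9, 0]
  [8, 0, 9, 7, 5, 6, 8]
  [-1, 2, 0, -2, 7, -3, -1]
  [4, 6, 5, 0, 11, 2, 4]
  [∞, ∞, ∞, 13, 0, 14, ∞]
  [8, 0, 9, 4, 5, 0, 8]
  [5, 8, 14, 12, 4, 11, 0]
D(4):
  [0, 3, 12, 10, 8, 9, 0]
  [8, 0, 9, 7, 5, 6, 8]
  [-1, 2, 0, -2, 7, -3, -1]
  [4, 6, 5, 0, 11, 2, 4]
  [17, 19, 18, 13, 0, 14, 17]
  [8, 0, 9, 4, 5, 0, 8]
  [5, 8, 14, 12, 4, 11, 0]
D(5):
  [0, 3, 12, 10, 8, 9, 0]
  [8, 0, 9, 7, 5, 6, 8]
  [-1, 2, 0, -2, 7, -3, -1]
  [4, 6, 5, 0, 11, 2, 4]
  [17, 19, 18, 13, 0, 14, 17]
  [8, 0, 9, 4, 5, 0, 8]
  [5, 8, 14, 12, 4, 11, 0]
D(6):
  [0, 3, 12, 10, 8, 9, 0]
  [8, 0, 9, 7, 5, 6, 8]
  [-1, -3, 0, -2, 2, -3, -1]
  [4, 2, 5, 0, 7, 2, 4]
  [17, 14, 18, 13, 0, 14, 17]
  [8, 0, 9, 4, 5, 0, 8]
  [5, 8, 14, 12, 4, 11, 0]
D(7):
  [0, 3, 12, 10, 4, 9, 0]
  [8, 0, 9, 7, 5, 6, 8]
  [-1, -3, 0, -2, 2, -3, -1]
  [4, 2, 5, 0, 7, 2, 4]
  [17, 14, 18, 13, 0, 14, 17]
  [8, 0, 9, 4, 5, 0, 8]
  [5, 8, 14, 12, 4, 11, 0]
Answer: C* = [[0, 3, 12, 10, 4, 9, 0], [8, 0, 9, 7, 5, 6, 8], [-1, -3, 0, -2, 2, -3, -1], [4, 2, 5, 0, 7, 2, 4], [17, 14, 18, 13, 0, 14, 17], [8, 0, 9, 4, 5, 0, 8], [5, 8, 14, 12, 4, 11, 0]]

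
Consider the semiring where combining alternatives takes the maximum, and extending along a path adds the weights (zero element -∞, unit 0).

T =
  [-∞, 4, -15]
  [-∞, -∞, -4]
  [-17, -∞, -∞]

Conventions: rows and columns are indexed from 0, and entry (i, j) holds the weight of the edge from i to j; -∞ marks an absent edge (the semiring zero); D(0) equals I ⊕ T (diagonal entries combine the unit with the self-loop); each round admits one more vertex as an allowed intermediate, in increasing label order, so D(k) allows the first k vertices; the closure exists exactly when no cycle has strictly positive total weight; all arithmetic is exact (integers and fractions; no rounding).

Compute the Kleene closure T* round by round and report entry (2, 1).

D(0):
  [0, 4, -15]
  [-∞, 0, -4]
  [-17, -∞, 0]
D(1):
  [0, 4, -15]
  [-∞, 0, -4]
  [-17, -13, 0]
D(2):
  [0, 4, 0]
  [-∞, 0, -4]
  [-17, -13, 0]
D(3):
  [0, 4, 0]
  [-21, 0, -4]
  [-17, -13, 0]
Answer: T*[2][1] = -13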